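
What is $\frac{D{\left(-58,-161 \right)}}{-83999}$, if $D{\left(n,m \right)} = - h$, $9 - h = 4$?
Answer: $\frac{5}{83999} \approx 5.9524 \cdot 10^{-5}$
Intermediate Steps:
$h = 5$ ($h = 9 - 4 = 5$)
$D{\left(n,m \right)} = -5$ ($D{\left(n,m \right)} = \left(-1\right) 5 = -5$)
$\frac{D{\left(-58,-161 \right)}}{-83999} = - \frac{5}{-83999} = \left(-5\right) \left(- \frac{1}{83999}\right) = \frac{5}{83999}$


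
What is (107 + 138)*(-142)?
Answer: -34790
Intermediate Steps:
(107 + 138)*(-142) = 245*(-142) = -34790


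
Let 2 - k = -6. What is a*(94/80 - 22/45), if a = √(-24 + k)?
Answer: 247*I/90 ≈ 2.7444*I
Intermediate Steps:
k = 8 (k = 2 - 1*(-6) = 2 + 6 = 8)
a = 4*I (a = √(-24 + 8) = √(-16) = 4*I ≈ 4.0*I)
a*(94/80 - 22/45) = (4*I)*(94/80 - 22/45) = (4*I)*(94*(1/80) - 22*1/45) = (4*I)*(47/40 - 22/45) = (4*I)*(247/360) = 247*I/90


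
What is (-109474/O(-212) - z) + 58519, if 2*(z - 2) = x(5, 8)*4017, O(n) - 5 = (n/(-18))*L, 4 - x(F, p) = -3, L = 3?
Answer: 10101871/242 ≈ 41743.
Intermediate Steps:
x(F, p) = 7 (x(F, p) = 4 - 1*(-3) = 4 + 3 = 7)
O(n) = 5 - n/6 (O(n) = 5 + (n/(-18))*3 = 5 + (n*(-1/18))*3 = 5 - n/18*3 = 5 - n/6)
z = 28123/2 (z = 2 + (7*4017)/2 = 2 + (½)*28119 = 2 + 28119/2 = 28123/2 ≈ 14062.)
(-109474/O(-212) - z) + 58519 = (-109474/(5 - ⅙*(-212)) - 1*28123/2) + 58519 = (-109474/(5 + 106/3) - 28123/2) + 58519 = (-109474/121/3 - 28123/2) + 58519 = (-109474*3/121 - 28123/2) + 58519 = (-328422/121 - 28123/2) + 58519 = -4059727/242 + 58519 = 10101871/242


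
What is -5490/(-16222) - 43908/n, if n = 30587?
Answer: -272176473/248091157 ≈ -1.0971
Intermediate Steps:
-5490/(-16222) - 43908/n = -5490/(-16222) - 43908/30587 = -5490*(-1/16222) - 43908*1/30587 = 2745/8111 - 43908/30587 = -272176473/248091157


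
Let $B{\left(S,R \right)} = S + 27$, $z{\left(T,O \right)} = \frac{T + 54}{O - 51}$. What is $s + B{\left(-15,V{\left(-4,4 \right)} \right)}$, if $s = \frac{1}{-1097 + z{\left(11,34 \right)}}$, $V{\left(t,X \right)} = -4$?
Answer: $\frac{224551}{18714} \approx 11.999$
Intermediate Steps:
$z{\left(T,O \right)} = \frac{54 + T}{-51 + O}$
$B{\left(S,R \right)} = 27 + S$
$s = - \frac{17}{18714}$ ($s = \frac{1}{-1097 + \frac{54 + 11}{-51 + 34}} = \frac{1}{-1097 + \frac{1}{-17} \cdot 65} = \frac{1}{-1097 - \frac{65}{17}} = \frac{1}{- \frac{18714}{17}} = - \frac{17}{18714} \approx -0.00090841$)
$s + B{\left(-15,V{\left(-4,4 \right)} \right)} = - \frac{17}{18714} + \left(27 - 15\right) = - \frac{17}{18714} + 12 = \frac{224551}{18714}$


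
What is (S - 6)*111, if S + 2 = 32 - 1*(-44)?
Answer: 7548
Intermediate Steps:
S = 74 (S = -2 + (32 - 1*(-44)) = -2 + (32 + 44) = -2 + 76 = 74)
(S - 6)*111 = (74 - 6)*111 = 68*111 = 7548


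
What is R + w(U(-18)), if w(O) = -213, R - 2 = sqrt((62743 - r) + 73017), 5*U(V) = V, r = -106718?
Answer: -211 + 3*sqrt(26942) ≈ 281.42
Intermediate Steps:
U(V) = V/5
R = 2 + 3*sqrt(26942) (R = 2 + sqrt((62743 - 1*(-106718)) + 73017) = 2 + sqrt((62743 + 106718) + 73017) = 2 + sqrt(169461 + 73017) = 2 + sqrt(242478) = 2 + 3*sqrt(26942) ≈ 494.42)
R + w(U(-18)) = (2 + 3*sqrt(26942)) - 213 = -211 + 3*sqrt(26942)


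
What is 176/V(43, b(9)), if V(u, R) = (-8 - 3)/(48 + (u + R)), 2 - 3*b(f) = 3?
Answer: -4352/3 ≈ -1450.7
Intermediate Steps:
b(f) = -⅓ (b(f) = ⅔ - ⅓*3 = ⅔ - 1 = -⅓)
V(u, R) = -11/(48 + R + u) (V(u, R) = -11/(48 + (R + u)) = -11/(48 + R + u))
176/V(43, b(9)) = 176/((-11/(48 - ⅓ + 43))) = 176/((-11/272/3)) = 176/((-11*3/272)) = 176/(-33/272) = 176*(-272/33) = -4352/3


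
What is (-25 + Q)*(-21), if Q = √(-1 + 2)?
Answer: 504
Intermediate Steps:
Q = 1 (Q = √1 = 1)
(-25 + Q)*(-21) = (-25 + 1)*(-21) = -24*(-21) = 504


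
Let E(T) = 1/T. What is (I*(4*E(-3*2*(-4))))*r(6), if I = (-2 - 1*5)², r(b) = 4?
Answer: 98/3 ≈ 32.667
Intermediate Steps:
E(T) = 1/T
I = 49 (I = (-2 - 5)² = (-7)² = 49)
(I*(4*E(-3*2*(-4))))*r(6) = (49*(4/((-3*2*(-4)))))*4 = (49*(4/((-6*(-4)))))*4 = (49*(4/24))*4 = (49*(4*(1/24)))*4 = (49*(⅙))*4 = (49/6)*4 = 98/3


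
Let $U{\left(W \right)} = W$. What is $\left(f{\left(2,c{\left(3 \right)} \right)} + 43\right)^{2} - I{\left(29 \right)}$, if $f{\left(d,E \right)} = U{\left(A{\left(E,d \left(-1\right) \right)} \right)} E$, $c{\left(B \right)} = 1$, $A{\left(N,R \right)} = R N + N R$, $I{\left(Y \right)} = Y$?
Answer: $1492$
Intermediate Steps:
$A{\left(N,R \right)} = 2 N R$ ($A{\left(N,R \right)} = N R + N R = 2 N R$)
$f{\left(d,E \right)} = - 2 d E^{2}$ ($f{\left(d,E \right)} = 2 E d \left(-1\right) E = 2 E \left(- d\right) E = - 2 E d E = - 2 d E^{2}$)
$\left(f{\left(2,c{\left(3 \right)} \right)} + 43\right)^{2} - I{\left(29 \right)} = \left(\left(-2\right) 2 \cdot 1^{2} + 43\right)^{2} - 29 = \left(\left(-2\right) 2 \cdot 1 + 43\right)^{2} - 29 = \left(-4 + 43\right)^{2} - 29 = 39^{2} - 29 = 1521 - 29 = 1492$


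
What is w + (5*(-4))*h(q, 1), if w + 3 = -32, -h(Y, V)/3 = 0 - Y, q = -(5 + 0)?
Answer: 265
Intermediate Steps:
q = -5 (q = -1*5 = -5)
h(Y, V) = 3*Y (h(Y, V) = -3*(0 - Y) = -(-3)*Y = 3*Y)
w = -35 (w = -3 - 32 = -35)
w + (5*(-4))*h(q, 1) = -35 + (5*(-4))*(3*(-5)) = -35 - 20*(-15) = -35 + 300 = 265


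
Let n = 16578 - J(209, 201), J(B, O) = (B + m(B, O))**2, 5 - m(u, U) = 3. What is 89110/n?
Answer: -89110/27943 ≈ -3.1890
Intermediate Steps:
m(u, U) = 2 (m(u, U) = 5 - 1*3 = 5 - 3 = 2)
J(B, O) = (2 + B)**2 (J(B, O) = (B + 2)**2 = (2 + B)**2)
n = -27943 (n = 16578 - (2 + 209)**2 = 16578 - 1*211**2 = 16578 - 1*44521 = 16578 - 44521 = -27943)
89110/n = 89110/(-27943) = 89110*(-1/27943) = -89110/27943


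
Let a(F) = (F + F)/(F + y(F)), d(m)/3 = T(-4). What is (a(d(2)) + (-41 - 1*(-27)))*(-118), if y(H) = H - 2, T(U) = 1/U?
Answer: 11210/7 ≈ 1601.4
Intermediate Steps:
d(m) = -3/4 (d(m) = 3/(-4) = 3*(-1/4) = -3/4)
y(H) = -2 + H
a(F) = 2*F/(-2 + 2*F) (a(F) = (F + F)/(F + (-2 + F)) = (2*F)/(-2 + 2*F) = 2*F/(-2 + 2*F))
(a(d(2)) + (-41 - 1*(-27)))*(-118) = (-3/(4*(-1 - 3/4)) + (-41 - 1*(-27)))*(-118) = (-3/(4*(-7/4)) + (-41 + 27))*(-118) = (-3/4*(-4/7) - 14)*(-118) = (3/7 - 14)*(-118) = -95/7*(-118) = 11210/7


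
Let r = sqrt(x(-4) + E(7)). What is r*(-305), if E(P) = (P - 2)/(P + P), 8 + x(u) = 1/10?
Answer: -122*I*sqrt(2310)/7 ≈ -837.66*I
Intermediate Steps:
x(u) = -79/10 (x(u) = -8 + 1/10 = -79/10)
E(P) = (-2 + P)/(2*P) (E(P) = (-2 + P)/((2*P)) = (-2 + P)*(1/(2*P)) = (-2 + P)/(2*P))
r = 2*I*sqrt(2310)/35 (r = sqrt(-79/10 + (1/2)*(-2 + 7)/7) = sqrt(-79/10 + (1/2)*(1/7)*5) = sqrt(-79/10 + 5/14) = sqrt(-264/35) = 2*I*sqrt(2310)/35 ≈ 2.7464*I)
r*(-305) = (2*I*sqrt(2310)/35)*(-305) = -122*I*sqrt(2310)/7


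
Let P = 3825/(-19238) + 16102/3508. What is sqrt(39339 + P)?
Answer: sqrt(2799824618894618677)/8435863 ≈ 198.35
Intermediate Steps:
P = 37044022/8435863 (P = 3825*(-1/19238) + 16102*(1/3508) = -3825/19238 + 8051/1754 = 37044022/8435863 ≈ 4.3913)
sqrt(39339 + P) = sqrt(39339 + 37044022/8435863) = sqrt(331895458579/8435863) = sqrt(2799824618894618677)/8435863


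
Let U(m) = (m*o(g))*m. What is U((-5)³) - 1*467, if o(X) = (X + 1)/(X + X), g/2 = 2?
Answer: 74389/8 ≈ 9298.6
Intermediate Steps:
g = 4 (g = 2*2 = 4)
o(X) = (1 + X)/(2*X) (o(X) = (1 + X)/((2*X)) = (1 + X)*(1/(2*X)) = (1 + X)/(2*X))
U(m) = 5*m²/8 (U(m) = (m*((½)*(1 + 4)/4))*m = (m*((½)*(¼)*5))*m = (m*(5/8))*m = (5*m/8)*m = 5*m²/8)
U((-5)³) - 1*467 = 5*((-5)³)²/8 - 1*467 = (5/8)*(-125)² - 467 = (5/8)*15625 - 467 = 78125/8 - 467 = 74389/8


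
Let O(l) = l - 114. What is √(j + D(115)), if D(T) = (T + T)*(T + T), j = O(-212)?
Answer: √52574 ≈ 229.29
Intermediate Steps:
O(l) = -114 + l
j = -326 (j = -114 - 212 = -326)
D(T) = 4*T² (D(T) = (2*T)*(2*T) = 4*T²)
√(j + D(115)) = √(-326 + 4*115²) = √(-326 + 4*13225) = √(-326 + 52900) = √52574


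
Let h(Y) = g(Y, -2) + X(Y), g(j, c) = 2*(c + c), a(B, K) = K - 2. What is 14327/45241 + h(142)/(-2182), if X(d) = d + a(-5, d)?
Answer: 9432740/49357931 ≈ 0.19111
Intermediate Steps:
a(B, K) = -2 + K
g(j, c) = 4*c (g(j, c) = 2*(2*c) = 4*c)
X(d) = -2 + 2*d (X(d) = d + (-2 + d) = -2 + 2*d)
h(Y) = -10 + 2*Y (h(Y) = 4*(-2) + (-2 + 2*Y) = -8 + (-2 + 2*Y) = -10 + 2*Y)
14327/45241 + h(142)/(-2182) = 14327/45241 + (-10 + 2*142)/(-2182) = 14327*(1/45241) + (-10 + 284)*(-1/2182) = 14327/45241 + 274*(-1/2182) = 14327/45241 - 137/1091 = 9432740/49357931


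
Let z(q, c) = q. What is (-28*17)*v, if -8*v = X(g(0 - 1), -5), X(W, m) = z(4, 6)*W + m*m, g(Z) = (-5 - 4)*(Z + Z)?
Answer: 11543/2 ≈ 5771.5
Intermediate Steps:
g(Z) = -18*Z
X(W, m) = m² + 4*W (X(W, m) = 4*W + m*m = 4*W + m² = m² + 4*W)
v = -97/8 (v = -((-5)² + 4*(-18*(0 - 1)))/8 = -(25 + 4*(-18*(-1)))/8 = -(25 + 4*18)/8 = -(25 + 72)/8 = -⅛*97 = -97/8 ≈ -12.125)
(-28*17)*v = -28*17*(-97/8) = -476*(-97/8) = 11543/2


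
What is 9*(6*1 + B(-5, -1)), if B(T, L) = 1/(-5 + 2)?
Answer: 51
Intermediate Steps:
B(T, L) = -⅓ (B(T, L) = 1/(-3) = -⅓)
9*(6*1 + B(-5, -1)) = 9*(6*1 - ⅓) = 9*(6 - ⅓) = 9*(17/3) = 51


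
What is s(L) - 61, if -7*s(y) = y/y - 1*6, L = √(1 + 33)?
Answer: -422/7 ≈ -60.286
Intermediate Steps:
L = √34 ≈ 5.8309
s(y) = 5/7 (s(y) = -(y/y - 1*6)/7 = -(1 - 6)/7 = -⅐*(-5) = 5/7)
s(L) - 61 = 5/7 - 61 = -422/7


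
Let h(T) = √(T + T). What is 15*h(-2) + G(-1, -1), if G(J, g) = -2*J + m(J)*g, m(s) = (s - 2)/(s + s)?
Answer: ½ + 30*I ≈ 0.5 + 30.0*I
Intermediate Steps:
m(s) = (-2 + s)/(2*s) (m(s) = (-2 + s)/((2*s)) = (-2 + s)*(1/(2*s)) = (-2 + s)/(2*s))
h(T) = √2*√T (h(T) = √(2*T) = √2*√T)
G(J, g) = -2*J + g*(-2 + J)/(2*J) (G(J, g) = -2*J + ((-2 + J)/(2*J))*g = -2*J + g*(-2 + J)/(2*J))
15*h(-2) + G(-1, -1) = 15*(√2*√(-2)) + ((½)*(-1) - 2*(-1) - 1*(-1)/(-1)) = 15*(√2*(I*√2)) + (-½ + 2 - 1*(-1)*(-1)) = 15*(2*I) + (-½ + 2 - 1) = 30*I + ½ = ½ + 30*I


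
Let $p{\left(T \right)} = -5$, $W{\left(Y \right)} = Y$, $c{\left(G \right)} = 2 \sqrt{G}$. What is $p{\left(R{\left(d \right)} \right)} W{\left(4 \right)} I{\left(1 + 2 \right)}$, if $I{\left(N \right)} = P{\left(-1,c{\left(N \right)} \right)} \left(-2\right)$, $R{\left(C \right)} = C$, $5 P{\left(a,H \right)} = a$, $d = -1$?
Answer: $-8$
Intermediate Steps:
$P{\left(a,H \right)} = \frac{a}{5}$
$I{\left(N \right)} = \frac{2}{5}$ ($I{\left(N \right)} = \frac{1}{5} \left(-1\right) \left(-2\right) = \left(- \frac{1}{5}\right) \left(-2\right) = \frac{2}{5}$)
$p{\left(R{\left(d \right)} \right)} W{\left(4 \right)} I{\left(1 + 2 \right)} = \left(-5\right) 4 \cdot \frac{2}{5} = \left(-20\right) \frac{2}{5} = -8$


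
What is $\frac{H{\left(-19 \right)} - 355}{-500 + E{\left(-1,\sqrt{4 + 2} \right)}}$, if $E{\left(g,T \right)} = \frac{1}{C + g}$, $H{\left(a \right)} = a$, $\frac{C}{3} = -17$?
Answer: $\frac{19448}{26001} \approx 0.74797$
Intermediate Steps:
$C = -51$ ($C = 3 \left(-17\right) = -51$)
$E{\left(g,T \right)} = \frac{1}{-51 + g}$
$\frac{H{\left(-19 \right)} - 355}{-500 + E{\left(-1,\sqrt{4 + 2} \right)}} = \frac{-19 - 355}{-500 + \frac{1}{-51 - 1}} = - \frac{374}{-500 + \frac{1}{-52}} = - \frac{374}{-500 - \frac{1}{52}} = - \frac{374}{- \frac{26001}{52}} = \left(-374\right) \left(- \frac{52}{26001}\right) = \frac{19448}{26001}$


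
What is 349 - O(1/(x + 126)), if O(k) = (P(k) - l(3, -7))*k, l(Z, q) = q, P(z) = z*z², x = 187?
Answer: 3349461161309/9597924961 ≈ 348.98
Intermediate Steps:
P(z) = z³
O(k) = k*(7 + k³) (O(k) = (k³ - 1*(-7))*k = (k³ + 7)*k = (7 + k³)*k = k*(7 + k³))
349 - O(1/(x + 126)) = 349 - (7 + (1/(187 + 126))³)/(187 + 126) = 349 - (7 + (1/313)³)/313 = 349 - (7 + 1/30664297)/313 = 349 - 214650080/(313*30664297) = 349 - 1*214650080/9597924961 = 349 - 214650080/9597924961 = 3349461161309/9597924961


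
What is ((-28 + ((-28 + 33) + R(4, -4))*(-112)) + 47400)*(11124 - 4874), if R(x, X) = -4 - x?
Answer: 298175000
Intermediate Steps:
((-28 + ((-28 + 33) + R(4, -4))*(-112)) + 47400)*(11124 - 4874) = ((-28 + ((-28 + 33) + (-4 - 1*4))*(-112)) + 47400)*(11124 - 4874) = ((-28 + (5 + (-4 - 4))*(-112)) + 47400)*6250 = ((-28 + (5 - 8)*(-112)) + 47400)*6250 = ((-28 - 3*(-112)) + 47400)*6250 = ((-28 + 336) + 47400)*6250 = (308 + 47400)*6250 = 47708*6250 = 298175000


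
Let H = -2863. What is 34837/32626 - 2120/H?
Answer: 15355041/8491658 ≈ 1.8083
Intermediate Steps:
34837/32626 - 2120/H = 34837/32626 - 2120/(-2863) = 34837*(1/32626) - 2120*(-1/2863) = 3167/2966 + 2120/2863 = 15355041/8491658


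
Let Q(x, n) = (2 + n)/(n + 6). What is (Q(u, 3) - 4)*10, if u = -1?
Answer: -310/9 ≈ -34.444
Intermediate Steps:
Q(x, n) = (2 + n)/(6 + n)
(Q(u, 3) - 4)*10 = ((2 + 3)/(6 + 3) - 4)*10 = (5/9 - 4)*10 = -31/9*10 = -310/9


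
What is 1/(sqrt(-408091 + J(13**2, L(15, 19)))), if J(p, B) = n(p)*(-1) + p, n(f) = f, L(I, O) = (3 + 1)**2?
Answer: -I*sqrt(408091)/408091 ≈ -0.0015654*I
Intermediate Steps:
L(I, O) = 16 (L(I, O) = 4**2 = 16)
J(p, B) = 0 (J(p, B) = p*(-1) + p = -p + p = 0)
1/(sqrt(-408091 + J(13**2, L(15, 19)))) = 1/(sqrt(-408091 + 0)) = 1/(sqrt(-408091)) = 1/(I*sqrt(408091)) = -I*sqrt(408091)/408091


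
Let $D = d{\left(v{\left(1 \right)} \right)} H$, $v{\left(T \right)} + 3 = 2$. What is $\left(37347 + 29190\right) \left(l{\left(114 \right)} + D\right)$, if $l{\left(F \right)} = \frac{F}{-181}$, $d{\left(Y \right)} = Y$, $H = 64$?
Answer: $- \frac{778349826}{181} \approx -4.3003 \cdot 10^{6}$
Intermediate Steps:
$v{\left(T \right)} = -1$ ($v{\left(T \right)} = -3 + 2 = -1$)
$l{\left(F \right)} = - \frac{F}{181}$ ($l{\left(F \right)} = F \left(- \frac{1}{181}\right) = - \frac{F}{181}$)
$D = -64$ ($D = \left(-1\right) 64 = -64$)
$\left(37347 + 29190\right) \left(l{\left(114 \right)} + D\right) = \left(37347 + 29190\right) \left(\left(- \frac{1}{181}\right) 114 - 64\right) = 66537 \left(- \frac{114}{181} - 64\right) = 66537 \left(- \frac{11698}{181}\right) = - \frac{778349826}{181}$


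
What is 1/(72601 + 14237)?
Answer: 1/86838 ≈ 1.1516e-5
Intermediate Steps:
1/(72601 + 14237) = 1/86838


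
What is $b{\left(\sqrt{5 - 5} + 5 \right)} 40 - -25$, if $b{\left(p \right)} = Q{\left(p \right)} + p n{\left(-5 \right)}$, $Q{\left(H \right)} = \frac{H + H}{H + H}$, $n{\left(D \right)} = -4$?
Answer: $-735$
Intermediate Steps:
$Q{\left(H \right)} = 1$ ($Q{\left(H \right)} = \frac{2 H}{2 H} = 2 H \frac{1}{2 H} = 1$)
$b{\left(p \right)} = 1 - 4 p$ ($b{\left(p \right)} = 1 + p \left(-4\right) = 1 - 4 p$)
$b{\left(\sqrt{5 - 5} + 5 \right)} 40 - -25 = \left(1 - 4 \left(\sqrt{5 - 5} + 5\right)\right) 40 - -25 = \left(1 - 4 \left(\sqrt{0} + 5\right)\right) 40 + 25 = \left(1 - 4 \left(0 + 5\right)\right) 40 + 25 = \left(1 - 20\right) 40 + 25 = \left(-19\right) 40 + 25 = -760 + 25 = -735$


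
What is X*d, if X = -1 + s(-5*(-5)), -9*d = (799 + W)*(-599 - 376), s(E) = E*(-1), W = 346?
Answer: -9675250/3 ≈ -3.2251e+6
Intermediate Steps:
s(E) = -E
d = 372125/3 (d = -(799 + 346)*(-599 - 376)/9 = -1145*(-975)/9 = -⅑*(-1116375) = 372125/3 ≈ 1.2404e+5)
X = -26 (X = -1 - (-5)*(-5) = -1 - 1*25 = -1 - 25 = -26)
X*d = -26*372125/3 = -9675250/3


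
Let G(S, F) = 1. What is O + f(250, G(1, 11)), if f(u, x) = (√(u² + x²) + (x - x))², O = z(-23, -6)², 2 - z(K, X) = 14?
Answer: 62645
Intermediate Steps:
z(K, X) = -12 (z(K, X) = 2 - 1*14 = 2 - 14 = -12)
O = 144 (O = (-12)² = 144)
f(u, x) = u² + x² (f(u, x) = (√(u² + x²) + 0)² = (√(u² + x²))² = u² + x²)
O + f(250, G(1, 11)) = 144 + (250² + 1²) = 144 + (62500 + 1) = 144 + 62501 = 62645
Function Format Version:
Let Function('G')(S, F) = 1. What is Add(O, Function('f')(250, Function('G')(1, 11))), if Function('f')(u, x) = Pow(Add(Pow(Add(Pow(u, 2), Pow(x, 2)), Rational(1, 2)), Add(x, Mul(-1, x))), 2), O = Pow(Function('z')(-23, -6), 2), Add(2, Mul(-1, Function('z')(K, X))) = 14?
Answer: 62645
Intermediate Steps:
Function('z')(K, X) = -12 (Function('z')(K, X) = Add(2, Mul(-1, 14)) = Add(2, -14) = -12)
O = 144 (O = Pow(-12, 2) = 144)
Function('f')(u, x) = Add(Pow(u, 2), Pow(x, 2)) (Function('f')(u, x) = Pow(Add(Pow(Add(Pow(u, 2), Pow(x, 2)), Rational(1, 2)), 0), 2) = Pow(Pow(Add(Pow(u, 2), Pow(x, 2)), Rational(1, 2)), 2) = Add(Pow(u, 2), Pow(x, 2)))
Add(O, Function('f')(250, Function('G')(1, 11))) = Add(144, Add(Pow(250, 2), Pow(1, 2))) = Add(144, Add(62500, 1)) = Add(144, 62501) = 62645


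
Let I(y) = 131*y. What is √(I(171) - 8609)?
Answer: 4*√862 ≈ 117.44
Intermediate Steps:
√(I(171) - 8609) = √(131*171 - 8609) = √(22401 - 8609) = √13792 = 4*√862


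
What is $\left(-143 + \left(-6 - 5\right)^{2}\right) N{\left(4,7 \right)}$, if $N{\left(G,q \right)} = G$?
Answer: $-88$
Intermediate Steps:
$\left(-143 + \left(-6 - 5\right)^{2}\right) N{\left(4,7 \right)} = \left(-143 + \left(-6 - 5\right)^{2}\right) 4 = \left(-143 + \left(-11\right)^{2}\right) 4 = \left(-143 + 121\right) 4 = \left(-22\right) 4 = -88$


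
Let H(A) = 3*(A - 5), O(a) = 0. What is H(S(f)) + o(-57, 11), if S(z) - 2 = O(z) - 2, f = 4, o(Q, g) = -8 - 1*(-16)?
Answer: -7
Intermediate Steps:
o(Q, g) = 8 (o(Q, g) = -8 + 16 = 8)
S(z) = 0 (S(z) = 2 + (0 - 2) = 2 - 2 = 0)
H(A) = -15 + 3*A (H(A) = 3*(-5 + A) = -15 + 3*A)
H(S(f)) + o(-57, 11) = (-15 + 3*0) + 8 = (-15 + 0) + 8 = -15 + 8 = -7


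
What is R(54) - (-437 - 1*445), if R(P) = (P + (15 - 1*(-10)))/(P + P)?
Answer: 95335/108 ≈ 882.73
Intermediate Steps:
R(P) = (25 + P)/(2*P) (R(P) = (P + (15 + 10))/((2*P)) = (P + 25)*(1/(2*P)) = (25 + P)*(1/(2*P)) = (25 + P)/(2*P))
R(54) - (-437 - 1*445) = (½)*(25 + 54)/54 - (-437 - 1*445) = (½)*(1/54)*79 - (-437 - 445) = 79/108 - 1*(-882) = 79/108 + 882 = 95335/108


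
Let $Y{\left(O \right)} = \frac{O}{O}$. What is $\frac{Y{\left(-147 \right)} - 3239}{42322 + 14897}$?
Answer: $- \frac{3238}{57219} \approx -0.05659$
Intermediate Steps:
$Y{\left(O \right)} = 1$
$\frac{Y{\left(-147 \right)} - 3239}{42322 + 14897} = \frac{1 - 3239}{42322 + 14897} = - \frac{3238}{57219}$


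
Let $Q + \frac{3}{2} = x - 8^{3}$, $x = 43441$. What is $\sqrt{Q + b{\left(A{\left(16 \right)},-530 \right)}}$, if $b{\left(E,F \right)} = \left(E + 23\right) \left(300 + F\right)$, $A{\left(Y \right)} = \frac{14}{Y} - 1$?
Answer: $\frac{\sqrt{150665}}{2} \approx 194.08$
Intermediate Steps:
$A{\left(Y \right)} = -1 + \frac{14}{Y}$
$Q = \frac{85855}{2}$ ($Q = - \frac{3}{2} + \left(43441 - 8^{3}\right) = - \frac{3}{2} + \left(43441 - 512\right) = - \frac{3}{2} + 42929 = \frac{85855}{2} \approx 42928.0$)
$b{\left(E,F \right)} = \left(23 + E\right) \left(300 + F\right)$
$\sqrt{Q + b{\left(A{\left(16 \right)},-530 \right)}} = \sqrt{\frac{85855}{2} + \left(6900 + 23 \left(-530\right) + 300 \frac{14 - 16}{16} + \frac{14 - 16}{16} \left(-530\right)\right)} = \sqrt{\frac{85855}{2} + \left(6900 - 12190 + 300 \frac{14 - 16}{16} + \frac{14 - 16}{16} \left(-530\right)\right)} = \sqrt{\frac{85855}{2} + \left(6900 - 12190 + 300 \cdot \frac{1}{16} \left(-2\right) + \frac{1}{16} \left(-2\right) \left(-530\right)\right)} = \sqrt{\frac{85855}{2} + \left(6900 - 12190 + 300 \left(- \frac{1}{8}\right) - - \frac{265}{4}\right)} = \sqrt{\frac{85855}{2} + \left(6900 - 12190 - \frac{75}{2} + \frac{265}{4}\right)} = \sqrt{\frac{85855}{2} - \frac{21045}{4}} = \sqrt{\frac{150665}{4}} = \frac{\sqrt{150665}}{2}$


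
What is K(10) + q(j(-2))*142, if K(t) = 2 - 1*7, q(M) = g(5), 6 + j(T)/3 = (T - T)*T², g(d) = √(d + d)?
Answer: -5 + 142*√10 ≈ 444.04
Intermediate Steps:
g(d) = √2*√d (g(d) = √(2*d) = √2*√d)
j(T) = -18 (j(T) = -18 + 3*((T - T)*T²) = -18 + 3*(0*T²) = -18 + 3*0 = -18 + 0 = -18)
q(M) = √10 (q(M) = √2*√5 = √10)
K(t) = -5 (K(t) = 2 - 7 = -5)
K(10) + q(j(-2))*142 = -5 + √10*142 = -5 + 142*√10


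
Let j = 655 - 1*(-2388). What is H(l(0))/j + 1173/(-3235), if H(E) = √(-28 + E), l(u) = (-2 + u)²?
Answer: -1173/3235 + 2*I*√6/3043 ≈ -0.3626 + 0.0016099*I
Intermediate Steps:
j = 3043 (j = 655 + 2388 = 3043)
H(l(0))/j + 1173/(-3235) = √(-28 + (-2 + 0)²)/3043 + 1173/(-3235) = √(-28 + (-2)²)*(1/3043) + 1173*(-1/3235) = √(-28 + 4)*(1/3043) - 1173/3235 = √(-24)*(1/3043) - 1173/3235 = (2*I*√6)*(1/3043) - 1173/3235 = 2*I*√6/3043 - 1173/3235 = -1173/3235 + 2*I*√6/3043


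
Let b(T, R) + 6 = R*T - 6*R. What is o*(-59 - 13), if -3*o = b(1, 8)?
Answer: -1104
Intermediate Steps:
b(T, R) = -6 - 6*R + R*T (b(T, R) = -6 + (R*T - 6*R) = -6 + (-6*R + R*T) = -6 - 6*R + R*T)
o = 46/3 (o = -(-6 - 6*8 + 8*1)/3 = -(-6 - 48 + 8)/3 = -⅓*(-46) = 46/3 ≈ 15.333)
o*(-59 - 13) = 46*(-59 - 13)/3 = (46/3)*(-72) = -1104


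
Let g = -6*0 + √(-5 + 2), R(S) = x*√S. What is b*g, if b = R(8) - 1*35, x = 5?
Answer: I*√3*(-35 + 10*√2) ≈ -36.127*I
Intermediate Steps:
R(S) = 5*√S
g = I*√3 (g = 0 + √(-3) = 0 + I*√3 = I*√3 ≈ 1.732*I)
b = -35 + 10*√2 (b = 5*√8 - 1*35 = 5*(2*√2) - 35 = 10*√2 - 35 = -35 + 10*√2 ≈ -20.858)
b*g = (-35 + 10*√2)*(I*√3) = I*√3*(-35 + 10*√2)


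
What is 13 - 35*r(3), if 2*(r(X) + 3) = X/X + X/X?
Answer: 83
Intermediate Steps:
r(X) = -2 (r(X) = -3 + (X/X + X/X)/2 = -3 + (1 + 1)/2 = -3 + (1/2)*2 = -3 + 1 = -2)
13 - 35*r(3) = 13 - 35*(-2) = 13 + 70 = 83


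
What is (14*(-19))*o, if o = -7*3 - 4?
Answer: 6650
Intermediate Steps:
o = -25 (o = -21 - 4 = -25)
(14*(-19))*o = (14*(-19))*(-25) = -266*(-25) = 6650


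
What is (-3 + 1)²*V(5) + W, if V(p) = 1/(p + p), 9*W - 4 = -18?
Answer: -52/45 ≈ -1.1556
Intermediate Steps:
W = -14/9 (W = 4/9 + (⅑)*(-18) = 4/9 - 2 = -14/9 ≈ -1.5556)
V(p) = 1/(2*p)
(-3 + 1)²*V(5) + W = (-3 + 1)²*((½)/5) - 14/9 = (-2)²*((½)*(⅕)) - 14/9 = 4*(⅒) - 14/9 = ⅖ - 14/9 = -52/45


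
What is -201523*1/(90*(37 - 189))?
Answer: 201523/13680 ≈ 14.731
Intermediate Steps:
-201523*1/(90*(37 - 189)) = -201523/((-152*90)) = -201523/(-13680) = -201523*(-1/13680) = 201523/13680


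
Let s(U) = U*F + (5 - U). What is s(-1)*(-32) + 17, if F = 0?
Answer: -175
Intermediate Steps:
s(U) = 5 - U (s(U) = U*0 + (5 - U) = 0 + (5 - U) = 5 - U)
s(-1)*(-32) + 17 = (5 - 1*(-1))*(-32) + 17 = (5 + 1)*(-32) + 17 = 6*(-32) + 17 = -192 + 17 = -175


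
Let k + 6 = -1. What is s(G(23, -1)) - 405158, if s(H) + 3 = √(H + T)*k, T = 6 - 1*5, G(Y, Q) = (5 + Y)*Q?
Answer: -405161 - 21*I*√3 ≈ -4.0516e+5 - 36.373*I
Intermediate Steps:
k = -7 (k = -6 - 1 = -7)
G(Y, Q) = Q*(5 + Y)
T = 1 (T = 6 - 5 = 1)
s(H) = -3 - 7*√(1 + H) (s(H) = -3 + √(H + 1)*(-7) = -3 + √(1 + H)*(-7) = -3 - 7*√(1 + H))
s(G(23, -1)) - 405158 = (-3 - 7*√(1 - (5 + 23))) - 405158 = (-3 - 7*√(1 - 1*28)) - 405158 = (-3 - 7*√(1 - 28)) - 405158 = (-3 - 21*I*√3) - 405158 = -405161 - 21*I*√3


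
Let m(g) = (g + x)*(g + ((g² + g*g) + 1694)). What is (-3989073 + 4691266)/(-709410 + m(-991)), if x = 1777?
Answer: 702193/1543674480 ≈ 0.00045488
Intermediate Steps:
m(g) = (1777 + g)*(1694 + g + 2*g²) (m(g) = (g + 1777)*(g + ((g² + g*g) + 1694)) = (1777 + g)*(g + ((g² + g²) + 1694)) = (1777 + g)*(g + (2*g² + 1694)) = (1777 + g)*(g + (1694 + 2*g²)) = (1777 + g)*(1694 + g + 2*g²))
(-3989073 + 4691266)/(-709410 + m(-991)) = (-3989073 + 4691266)/(-709410 + (3010238 + 2*(-991)³ + 3471*(-991) + 3555*(-991)²)) = 702193/(-709410 + (3010238 + 2*(-973242271) - 3439761 + 3555*982081)) = 702193/(-709410 + (3010238 - 1946484542 - 3439761 + 3491297955)) = 702193/(-709410 + 1544383890) = 702193/1543674480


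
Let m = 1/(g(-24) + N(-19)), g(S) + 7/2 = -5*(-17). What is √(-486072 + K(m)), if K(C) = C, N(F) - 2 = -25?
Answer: I*√739315486/39 ≈ 697.19*I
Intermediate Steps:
g(S) = 163/2 (g(S) = -7/2 - 5*(-17) = -7/2 + 85 = 163/2)
N(F) = -23 (N(F) = 2 - 25 = -23)
m = 2/117 (m = 1/(163/2 - 23) = 1/(117/2) = 2/117 ≈ 0.017094)
√(-486072 + K(m)) = √(-486072 + 2/117) = √(-56870422/117) = I*√739315486/39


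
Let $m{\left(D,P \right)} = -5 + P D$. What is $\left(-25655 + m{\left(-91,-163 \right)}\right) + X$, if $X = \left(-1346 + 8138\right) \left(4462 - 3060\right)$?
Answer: $9511557$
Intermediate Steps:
$m{\left(D,P \right)} = -5 + D P$
$X = 9522384$ ($X = 6792 \cdot 1402 = 9522384$)
$\left(-25655 + m{\left(-91,-163 \right)}\right) + X = \left(-25655 - -14828\right) + 9522384 = \left(-25655 + \left(-5 + 14833\right)\right) + 9522384 = \left(-25655 + 14828\right) + 9522384 = -10827 + 9522384 = 9511557$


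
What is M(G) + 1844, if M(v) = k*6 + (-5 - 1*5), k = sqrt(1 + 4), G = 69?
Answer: 1834 + 6*sqrt(5) ≈ 1847.4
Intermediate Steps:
k = sqrt(5) ≈ 2.2361
M(v) = -10 + 6*sqrt(5) (M(v) = sqrt(5)*6 + (-5 - 1*5) = 6*sqrt(5) + (-5 - 5) = 6*sqrt(5) - 10 = -10 + 6*sqrt(5))
M(G) + 1844 = (-10 + 6*sqrt(5)) + 1844 = 1834 + 6*sqrt(5)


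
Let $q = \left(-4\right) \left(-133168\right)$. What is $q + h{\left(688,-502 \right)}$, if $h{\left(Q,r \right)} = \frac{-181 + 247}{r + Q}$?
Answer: $\frac{16512843}{31} \approx 5.3267 \cdot 10^{5}$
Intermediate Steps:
$h{\left(Q,r \right)} = \frac{66}{Q + r}$
$q = 532672$
$q + h{\left(688,-502 \right)} = 532672 + \frac{66}{688 - 502} = 532672 + \frac{66}{186} = 532672 + 66 \cdot \frac{1}{186} = 532672 + \frac{11}{31} = \frac{16512843}{31}$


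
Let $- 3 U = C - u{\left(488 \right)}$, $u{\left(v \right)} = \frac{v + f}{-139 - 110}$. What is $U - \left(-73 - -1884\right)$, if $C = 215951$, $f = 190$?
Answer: $- \frac{18375098}{249} \approx -73796.0$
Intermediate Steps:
$u{\left(v \right)} = - \frac{190}{249} - \frac{v}{249}$ ($u{\left(v \right)} = \frac{v + 190}{-139 - 110} = \frac{190 + v}{-249} = \left(190 + v\right) \left(- \frac{1}{249}\right) = - \frac{190}{249} - \frac{v}{249}$)
$U = - \frac{17924159}{249}$ ($U = - \frac{215951 - \left(- \frac{190}{249} - \frac{488}{249}\right)}{3} = - \frac{215951 - - \frac{226}{83}}{3} = - \frac{215951 + \frac{226}{83}}{3} = \left(- \frac{1}{3}\right) \frac{17924159}{83} = - \frac{17924159}{249} \approx -71985.0$)
$U - \left(-73 - -1884\right) = - \frac{17924159}{249} - \left(-73 - -1884\right) = - \frac{17924159}{249} - \left(-73 + 1884\right) = - \frac{17924159}{249} - 1811 = - \frac{18375098}{249}$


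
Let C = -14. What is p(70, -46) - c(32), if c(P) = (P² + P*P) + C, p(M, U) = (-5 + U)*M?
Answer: -5604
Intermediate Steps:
p(M, U) = M*(-5 + U)
c(P) = -14 + 2*P² (c(P) = (P² + P*P) - 14 = (P² + P²) - 14 = 2*P² - 14 = -14 + 2*P²)
p(70, -46) - c(32) = 70*(-5 - 46) - (-14 + 2*32²) = 70*(-51) - (-14 + 2*1024) = -3570 - (-14 + 2048) = -3570 - 1*2034 = -3570 - 2034 = -5604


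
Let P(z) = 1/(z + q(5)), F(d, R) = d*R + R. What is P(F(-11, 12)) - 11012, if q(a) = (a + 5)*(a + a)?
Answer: -220241/20 ≈ -11012.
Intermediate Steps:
F(d, R) = R + R*d (F(d, R) = R*d + R = R + R*d)
q(a) = 2*a*(5 + a) (q(a) = (5 + a)*(2*a) = 2*a*(5 + a))
P(z) = 1/(100 + z) (P(z) = 1/(z + 2*5*(5 + 5)) = 1/(z + 2*5*10) = 1/(z + 100) = 1/(100 + z))
P(F(-11, 12)) - 11012 = 1/(100 + 12*(1 - 11)) - 11012 = 1/(100 + 12*(-10)) - 11012 = 1/(100 - 120) - 11012 = 1/(-20) - 11012 = -1/20 - 11012 = -220241/20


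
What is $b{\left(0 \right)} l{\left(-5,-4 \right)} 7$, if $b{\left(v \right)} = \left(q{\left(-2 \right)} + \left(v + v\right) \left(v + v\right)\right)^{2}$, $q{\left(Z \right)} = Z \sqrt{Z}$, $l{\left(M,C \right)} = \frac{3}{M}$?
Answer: $\frac{168}{5} \approx 33.6$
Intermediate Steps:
$q{\left(Z \right)} = Z^{\frac{3}{2}}$
$b{\left(v \right)} = \left(4 v^{2} - 2 i \sqrt{2}\right)^{2}$ ($b{\left(v \right)} = \left(\left(-2\right)^{\frac{3}{2}} + \left(v + v\right) \left(v + v\right)\right)^{2} = \left(- 2 i \sqrt{2} + 2 v 2 v\right)^{2} = \left(- 2 i \sqrt{2} + 4 v^{2}\right)^{2} = \left(4 v^{2} - 2 i \sqrt{2}\right)^{2}$)
$b{\left(0 \right)} l{\left(-5,-4 \right)} 7 = 4 \left(2 \cdot 0^{2} - i \sqrt{2}\right)^{2} \frac{3}{-5} \cdot 7 = 4 \left(2 \cdot 0 - i \sqrt{2}\right)^{2} \cdot 3 \left(- \frac{1}{5}\right) 7 = 4 \left(0 - i \sqrt{2}\right)^{2} \left(- \frac{3}{5}\right) 7 = 4 \left(- i \sqrt{2}\right)^{2} \left(- \frac{3}{5}\right) 7 = 4 \left(-2\right) \left(- \frac{3}{5}\right) 7 = \left(-8\right) \left(- \frac{3}{5}\right) 7 = \frac{24}{5} \cdot 7 = \frac{168}{5}$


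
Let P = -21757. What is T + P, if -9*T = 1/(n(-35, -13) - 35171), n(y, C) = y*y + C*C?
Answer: -6613975700/303993 ≈ -21757.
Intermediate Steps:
n(y, C) = C**2 + y**2 (n(y, C) = y**2 + C**2 = C**2 + y**2)
T = 1/303993 (T = -1/(9*(((-13)**2 + (-35)**2) - 35171)) = -1/(9*((169 + 1225) - 35171)) = -1/(9*(1394 - 35171)) = -1/9/(-33777) = -1/9*(-1/33777) = 1/303993 ≈ 3.2895e-6)
T + P = 1/303993 - 21757 = -6613975700/303993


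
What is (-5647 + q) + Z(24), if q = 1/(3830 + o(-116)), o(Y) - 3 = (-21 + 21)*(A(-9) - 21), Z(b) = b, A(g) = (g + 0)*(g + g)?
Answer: -21552958/3833 ≈ -5623.0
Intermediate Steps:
A(g) = 2*g² (A(g) = g*(2*g) = 2*g²)
o(Y) = 3 (o(Y) = 3 + (-21 + 21)*(2*(-9)² - 21) = 3 + 0*(2*81 - 21) = 3 + 0*(162 - 21) = 3 + 0*141 = 3 + 0 = 3)
q = 1/3833 (q = 1/(3830 + 3) = 1/3833 ≈ 0.00026089)
(-5647 + q) + Z(24) = (-5647 + 1/3833) + 24 = -21644950/3833 + 24 = -21552958/3833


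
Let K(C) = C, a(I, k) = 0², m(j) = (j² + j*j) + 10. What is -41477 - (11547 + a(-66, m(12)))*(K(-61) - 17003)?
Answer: 196996531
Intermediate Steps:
m(j) = 10 + 2*j² (m(j) = (j² + j²) + 10 = 2*j² + 10 = 10 + 2*j²)
a(I, k) = 0
-41477 - (11547 + a(-66, m(12)))*(K(-61) - 17003) = -41477 - (11547 + 0)*(-61 - 17003) = -41477 - 11547*(-17064) = -41477 - 1*(-197038008) = -41477 + 197038008 = 196996531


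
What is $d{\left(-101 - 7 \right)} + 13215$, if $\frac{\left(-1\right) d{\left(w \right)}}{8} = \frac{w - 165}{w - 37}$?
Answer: $\frac{1913991}{145} \approx 13200.0$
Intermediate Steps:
$d{\left(w \right)} = - \frac{8 \left(-165 + w\right)}{-37 + w}$ ($d{\left(w \right)} = - 8 \frac{w - 165}{w - 37} = - 8 \frac{-165 + w}{-37 + w} = - \frac{8 \left(-165 + w\right)}{-37 + w}$)
$d{\left(-101 - 7 \right)} + 13215 = \frac{8 \left(165 - \left(-101 - 7\right)\right)}{-37 - 108} + 13215 = \frac{8 \left(165 - -108\right)}{-37 - 108} + 13215 = \frac{8 \left(165 + 108\right)}{-145} + 13215 = 8 \left(- \frac{1}{145}\right) 273 + 13215 = - \frac{2184}{145} + 13215 = \frac{1913991}{145}$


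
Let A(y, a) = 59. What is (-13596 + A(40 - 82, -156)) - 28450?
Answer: -41987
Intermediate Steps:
(-13596 + A(40 - 82, -156)) - 28450 = (-13596 + 59) - 28450 = -13537 - 28450 = -41987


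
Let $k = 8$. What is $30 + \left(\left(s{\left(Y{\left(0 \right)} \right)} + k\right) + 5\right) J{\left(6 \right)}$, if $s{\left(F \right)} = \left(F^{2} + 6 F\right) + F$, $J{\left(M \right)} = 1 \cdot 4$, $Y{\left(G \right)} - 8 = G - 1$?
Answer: $474$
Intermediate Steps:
$Y{\left(G \right)} = 7 + G$ ($Y{\left(G \right)} = 8 + \left(G - 1\right) = 8 + \left(-1 + G\right) = 7 + G$)
$J{\left(M \right)} = 4$
$s{\left(F \right)} = F^{2} + 7 F$
$30 + \left(\left(s{\left(Y{\left(0 \right)} \right)} + k\right) + 5\right) J{\left(6 \right)} = 30 + \left(\left(\left(7 + 0\right) \left(7 + \left(7 + 0\right)\right) + 8\right) + 5\right) 4 = 30 + \left(\left(7 \left(7 + 7\right) + 8\right) + 5\right) 4 = 30 + \left(\left(7 \cdot 14 + 8\right) + 5\right) 4 = 30 + \left(\left(98 + 8\right) + 5\right) 4 = 30 + \left(106 + 5\right) 4 = 30 + 111 \cdot 4 = 30 + 444 = 474$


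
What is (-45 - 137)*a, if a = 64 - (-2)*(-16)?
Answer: -5824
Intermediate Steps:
a = 32 (a = 64 - 1*32 = 64 - 32 = 32)
(-45 - 137)*a = (-45 - 137)*32 = -182*32 = -5824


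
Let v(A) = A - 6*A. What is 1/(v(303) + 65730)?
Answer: 1/64215 ≈ 1.5573e-5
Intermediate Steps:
v(A) = -5*A
1/(v(303) + 65730) = 1/(-5*303 + 65730) = 1/(-1515 + 65730) = 1/64215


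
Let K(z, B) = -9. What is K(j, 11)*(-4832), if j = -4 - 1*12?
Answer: 43488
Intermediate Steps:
j = -16 (j = -4 - 12 = -16)
K(j, 11)*(-4832) = -9*(-4832) = 43488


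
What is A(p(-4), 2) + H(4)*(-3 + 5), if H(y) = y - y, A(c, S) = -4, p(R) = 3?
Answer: -4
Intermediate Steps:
H(y) = 0
A(p(-4), 2) + H(4)*(-3 + 5) = -4 + 0*(-3 + 5) = -4 + 0*2 = -4 + 0 = -4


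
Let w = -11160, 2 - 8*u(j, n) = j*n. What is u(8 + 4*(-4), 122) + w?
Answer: -44151/4 ≈ -11038.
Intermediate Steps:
u(j, n) = ¼ - j*n/8
u(8 + 4*(-4), 122) + w = (¼ - ⅛*(8 + 4*(-4))*122) - 11160 = (¼ - ⅛*(8 - 16)*122) - 11160 = (¼ - ⅛*(-8)*122) - 11160 = (¼ + 122) - 11160 = 489/4 - 11160 = -44151/4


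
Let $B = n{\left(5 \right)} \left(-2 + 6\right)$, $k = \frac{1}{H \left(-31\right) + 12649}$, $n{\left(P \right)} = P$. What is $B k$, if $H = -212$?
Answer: $\frac{20}{19221} \approx 0.0010405$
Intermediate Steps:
$k = \frac{1}{19221}$ ($k = \frac{1}{\left(-212\right) \left(-31\right) + 12649} = \frac{1}{6572 + 12649} = \frac{1}{19221} \approx 5.2026 \cdot 10^{-5}$)
$B = 20$ ($B = 5 \left(-2 + 6\right) = 5 \cdot 4 = 20$)
$B k = 20 \cdot \frac{1}{19221} = \frac{20}{19221}$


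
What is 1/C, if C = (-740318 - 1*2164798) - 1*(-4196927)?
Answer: 1/1291811 ≈ 7.7411e-7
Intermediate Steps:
C = 1291811 (C = (-740318 - 2164798) + 4196927 = -2905116 + 4196927 = 1291811)
1/C = 1/1291811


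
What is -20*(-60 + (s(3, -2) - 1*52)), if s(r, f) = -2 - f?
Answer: 2240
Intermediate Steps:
-20*(-60 + (s(3, -2) - 1*52)) = -20*(-60 + ((-2 - 1*(-2)) - 1*52)) = -20*(-60 + ((-2 + 2) - 52)) = -20*(-60 + (0 - 52)) = -20*(-60 - 52) = -20*(-112) = 2240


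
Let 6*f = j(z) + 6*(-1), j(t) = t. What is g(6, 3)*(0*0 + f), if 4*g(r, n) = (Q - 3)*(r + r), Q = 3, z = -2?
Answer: 0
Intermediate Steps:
f = -4/3 (f = (-2 + 6*(-1))/6 = (-2 - 6)/6 = (⅙)*(-8) = -4/3 ≈ -1.3333)
g(r, n) = 0 (g(r, n) = ((3 - 3)*(r + r))/4 = (0*(2*r))/4 = (¼)*0 = 0)
g(6, 3)*(0*0 + f) = 0*(0*0 - 4/3) = 0*(0 - 4/3) = 0*(-4/3) = 0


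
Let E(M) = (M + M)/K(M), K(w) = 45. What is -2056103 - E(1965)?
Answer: -6168571/3 ≈ -2.0562e+6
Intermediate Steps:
E(M) = 2*M/45 (E(M) = (M + M)/45 = (2*M)*(1/45) = 2*M/45)
-2056103 - E(1965) = -2056103 - 2*1965/45 = -2056103 - 1*262/3 = -2056103 - 262/3 = -6168571/3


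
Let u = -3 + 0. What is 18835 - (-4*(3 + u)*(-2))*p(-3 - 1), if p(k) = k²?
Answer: 18835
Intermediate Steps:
u = -3
18835 - (-4*(3 + u)*(-2))*p(-3 - 1) = 18835 - (-4*(3 - 3)*(-2))*(-3 - 1)² = 18835 - (-0*(-2))*(-4)² = 18835 - (-4*0)*16 = 18835 - 0*16 = 18835 - 1*0 = 18835 + 0 = 18835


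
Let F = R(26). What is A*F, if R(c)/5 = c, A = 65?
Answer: 8450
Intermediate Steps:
R(c) = 5*c
F = 130 (F = 5*26 = 130)
A*F = 65*130 = 8450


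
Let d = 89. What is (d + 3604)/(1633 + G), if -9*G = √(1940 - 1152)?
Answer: 488484189/216001021 + 66474*√197/216001021 ≈ 2.2658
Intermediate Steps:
G = -2*√197/9 (G = -√(1940 - 1152)/9 = -2*√197/9 ≈ -3.1190)
(d + 3604)/(1633 + G) = (89 + 3604)/(1633 - 2*√197/9) = 3693/(1633 - 2*√197/9)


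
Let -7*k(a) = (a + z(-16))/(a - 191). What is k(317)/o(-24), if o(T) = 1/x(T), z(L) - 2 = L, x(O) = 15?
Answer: -505/98 ≈ -5.1531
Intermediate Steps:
z(L) = 2 + L
o(T) = 1/15
k(a) = -(-14 + a)/(7*(-191 + a)) (k(a) = -(a + (2 - 16))/(7*(a - 191)) = -(a - 14)/(7*(-191 + a)) = -(-14 + a)/(7*(-191 + a)))
k(317)/o(-24) = ((14 - 1*317)/(7*(-191 + 317)))/(1/15) = ((1/7)*(14 - 317)/126)*15 = ((1/7)*(1/126)*(-303))*15 = -101/294*15 = -505/98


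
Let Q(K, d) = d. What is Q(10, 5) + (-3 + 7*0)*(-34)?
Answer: 107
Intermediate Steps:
Q(10, 5) + (-3 + 7*0)*(-34) = 5 + (-3 + 7*0)*(-34) = 5 + (-3 + 0)*(-34) = 5 - 3*(-34) = 5 + 102 = 107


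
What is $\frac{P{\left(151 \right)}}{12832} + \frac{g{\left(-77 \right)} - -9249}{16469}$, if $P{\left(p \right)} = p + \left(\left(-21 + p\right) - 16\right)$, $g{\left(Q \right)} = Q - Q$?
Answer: $\frac{123047453}{211330208} \approx 0.58225$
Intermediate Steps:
$g{\left(Q \right)} = 0$
$P{\left(p \right)} = -37 + 2 p$ ($P{\left(p \right)} = p + \left(-37 + p\right) = -37 + 2 p$)
$\frac{P{\left(151 \right)}}{12832} + \frac{g{\left(-77 \right)} - -9249}{16469} = \frac{-37 + 2 \cdot 151}{12832} + \frac{0 - -9249}{16469} = \left(-37 + 302\right) \frac{1}{12832} + \left(0 + 9249\right) \frac{1}{16469} = 265 \cdot \frac{1}{12832} + 9249 \cdot \frac{1}{16469} = \frac{265}{12832} + \frac{9249}{16469} = \frac{123047453}{211330208}$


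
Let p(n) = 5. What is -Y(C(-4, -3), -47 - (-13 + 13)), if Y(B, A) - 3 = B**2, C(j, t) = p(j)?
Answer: -28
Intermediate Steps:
C(j, t) = 5
Y(B, A) = 3 + B**2
-Y(C(-4, -3), -47 - (-13 + 13)) = -(3 + 5**2) = -(3 + 25) = -1*28 = -28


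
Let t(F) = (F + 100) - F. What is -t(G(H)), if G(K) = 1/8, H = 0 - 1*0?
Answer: -100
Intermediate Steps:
H = 0 (H = 0 + 0 = 0)
G(K) = 1/8
t(F) = 100 (t(F) = (100 + F) - F = 100)
-t(G(H)) = -1*100 = -100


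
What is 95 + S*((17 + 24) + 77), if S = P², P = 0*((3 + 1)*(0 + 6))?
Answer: 95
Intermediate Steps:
P = 0 (P = 0*(4*6) = 0*24 = 0)
S = 0 (S = 0² = 0)
95 + S*((17 + 24) + 77) = 95 + 0*((17 + 24) + 77) = 95 + 0*(41 + 77) = 95 + 0*118 = 95 + 0 = 95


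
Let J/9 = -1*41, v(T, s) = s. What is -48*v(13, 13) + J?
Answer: -993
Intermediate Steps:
J = -369 (J = 9*(-1*41) = 9*(-41) = -369)
-48*v(13, 13) + J = -48*13 - 369 = -624 - 369 = -993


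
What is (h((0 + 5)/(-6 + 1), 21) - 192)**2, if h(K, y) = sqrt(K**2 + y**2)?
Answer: (192 - sqrt(442))**2 ≈ 29233.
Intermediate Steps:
(h((0 + 5)/(-6 + 1), 21) - 192)**2 = (sqrt(((0 + 5)/(-6 + 1))**2 + 21**2) - 192)**2 = (sqrt((5/(-5))**2 + 441) - 192)**2 = (sqrt((5*(-1/5))**2 + 441) - 192)**2 = (sqrt((-1)**2 + 441) - 192)**2 = (sqrt(1 + 441) - 192)**2 = (sqrt(442) - 192)**2 = (-192 + sqrt(442))**2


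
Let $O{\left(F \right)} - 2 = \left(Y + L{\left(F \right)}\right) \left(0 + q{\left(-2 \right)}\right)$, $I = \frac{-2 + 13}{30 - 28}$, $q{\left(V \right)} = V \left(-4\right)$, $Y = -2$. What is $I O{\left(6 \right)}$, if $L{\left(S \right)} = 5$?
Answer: $143$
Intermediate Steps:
$q{\left(V \right)} = - 4 V$
$I = \frac{11}{2} \approx 5.5$
$O{\left(F \right)} = 26$ ($O{\left(F \right)} = 2 + \left(-2 + 5\right) \left(0 - -8\right) = 2 + 3 \left(0 + 8\right) = 2 + 3 \cdot 8 = 2 + 24 = 26$)
$I O{\left(6 \right)} = \frac{11}{2} \cdot 26 = 143$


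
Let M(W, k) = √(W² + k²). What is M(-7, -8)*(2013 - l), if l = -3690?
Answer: 5703*√113 ≈ 60624.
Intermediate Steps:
M(-7, -8)*(2013 - l) = √((-7)² + (-8)²)*(2013 - 1*(-3690)) = √(49 + 64)*(2013 + 3690) = √113*5703 = 5703*√113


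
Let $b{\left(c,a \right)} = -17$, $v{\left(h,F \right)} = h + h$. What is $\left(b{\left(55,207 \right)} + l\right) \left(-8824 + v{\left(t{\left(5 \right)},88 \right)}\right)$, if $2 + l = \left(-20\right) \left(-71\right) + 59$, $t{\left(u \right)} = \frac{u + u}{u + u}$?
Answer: $-12880120$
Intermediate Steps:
$t{\left(u \right)} = 1$ ($t{\left(u \right)} = \frac{2 u}{2 u} = 2 u \frac{1}{2 u} = 1$)
$v{\left(h,F \right)} = 2 h$
$l = 1477$ ($l = -2 + \left(\left(-20\right) \left(-71\right) + 59\right) = -2 + \left(1420 + 59\right) = -2 + 1479 = 1477$)
$\left(b{\left(55,207 \right)} + l\right) \left(-8824 + v{\left(t{\left(5 \right)},88 \right)}\right) = \left(-17 + 1477\right) \left(-8824 + 2 \cdot 1\right) = 1460 \left(-8824 + 2\right) = 1460 \left(-8822\right) = -12880120$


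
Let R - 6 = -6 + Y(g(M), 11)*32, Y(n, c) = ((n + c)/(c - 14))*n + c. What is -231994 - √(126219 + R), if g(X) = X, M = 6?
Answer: -231994 - √125483 ≈ -2.3235e+5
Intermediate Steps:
Y(n, c) = c + n*(c + n)/(-14 + c) (Y(n, c) = ((c + n)/(-14 + c))*n + c = n*(c + n)/(-14 + c) + c = c + n*(c + n)/(-14 + c))
R = -736 (R = 6 + (-6 + ((11² + 6² - 14*11 + 11*6)/(-14 + 11))*32) = 6 + (-6 + ((121 + 36 - 154 + 66)/(-3))*32) = 6 + (-6 - ⅓*69*32) = 6 + (-6 - 23*32) = 6 + (-6 - 736) = 6 - 742 = -736)
-231994 - √(126219 + R) = -231994 - √(126219 - 736) = -231994 - √125483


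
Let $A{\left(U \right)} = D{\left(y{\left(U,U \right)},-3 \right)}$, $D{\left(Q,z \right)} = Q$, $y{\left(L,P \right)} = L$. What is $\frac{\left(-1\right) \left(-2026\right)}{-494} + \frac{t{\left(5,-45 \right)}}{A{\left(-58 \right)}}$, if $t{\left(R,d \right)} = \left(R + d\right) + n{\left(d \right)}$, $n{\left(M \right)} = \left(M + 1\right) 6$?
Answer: $\frac{8167}{7163} \approx 1.1402$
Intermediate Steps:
$n{\left(M \right)} = 6 + 6 M$ ($n{\left(M \right)} = \left(1 + M\right) 6 = 6 + 6 M$)
$A{\left(U \right)} = U$
$t{\left(R,d \right)} = 6 + R + 7 d$ ($t{\left(R,d \right)} = \left(R + d\right) + \left(6 + 6 d\right) = 6 + R + 7 d$)
$\frac{\left(-1\right) \left(-2026\right)}{-494} + \frac{t{\left(5,-45 \right)}}{A{\left(-58 \right)}} = \frac{\left(-1\right) \left(-2026\right)}{-494} + \frac{6 + 5 + 7 \left(-45\right)}{-58} = 2026 \left(- \frac{1}{494}\right) + \left(6 + 5 - 315\right) \left(- \frac{1}{58}\right) = - \frac{1013}{247} - - \frac{152}{29} = - \frac{1013}{247} + \frac{152}{29} = \frac{8167}{7163}$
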